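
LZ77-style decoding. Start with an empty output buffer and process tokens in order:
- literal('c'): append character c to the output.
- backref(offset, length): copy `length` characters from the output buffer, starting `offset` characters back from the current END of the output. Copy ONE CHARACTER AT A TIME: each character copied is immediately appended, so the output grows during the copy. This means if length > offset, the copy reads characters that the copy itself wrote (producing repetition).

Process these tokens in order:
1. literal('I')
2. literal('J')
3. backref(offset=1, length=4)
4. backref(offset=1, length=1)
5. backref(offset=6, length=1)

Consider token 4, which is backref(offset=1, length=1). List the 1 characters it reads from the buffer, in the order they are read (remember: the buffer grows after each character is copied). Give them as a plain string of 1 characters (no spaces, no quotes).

Answer: J

Derivation:
Token 1: literal('I'). Output: "I"
Token 2: literal('J'). Output: "IJ"
Token 3: backref(off=1, len=4) (overlapping!). Copied 'JJJJ' from pos 1. Output: "IJJJJJ"
Token 4: backref(off=1, len=1). Buffer before: "IJJJJJ" (len 6)
  byte 1: read out[5]='J', append. Buffer now: "IJJJJJJ"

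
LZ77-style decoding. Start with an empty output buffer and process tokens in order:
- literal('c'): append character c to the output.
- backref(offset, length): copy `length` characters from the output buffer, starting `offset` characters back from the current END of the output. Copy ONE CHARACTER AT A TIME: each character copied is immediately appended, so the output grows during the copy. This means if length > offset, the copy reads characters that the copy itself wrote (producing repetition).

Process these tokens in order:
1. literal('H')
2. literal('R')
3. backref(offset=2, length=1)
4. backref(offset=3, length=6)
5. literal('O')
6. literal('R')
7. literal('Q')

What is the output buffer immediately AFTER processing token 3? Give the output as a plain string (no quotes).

Answer: HRH

Derivation:
Token 1: literal('H'). Output: "H"
Token 2: literal('R'). Output: "HR"
Token 3: backref(off=2, len=1). Copied 'H' from pos 0. Output: "HRH"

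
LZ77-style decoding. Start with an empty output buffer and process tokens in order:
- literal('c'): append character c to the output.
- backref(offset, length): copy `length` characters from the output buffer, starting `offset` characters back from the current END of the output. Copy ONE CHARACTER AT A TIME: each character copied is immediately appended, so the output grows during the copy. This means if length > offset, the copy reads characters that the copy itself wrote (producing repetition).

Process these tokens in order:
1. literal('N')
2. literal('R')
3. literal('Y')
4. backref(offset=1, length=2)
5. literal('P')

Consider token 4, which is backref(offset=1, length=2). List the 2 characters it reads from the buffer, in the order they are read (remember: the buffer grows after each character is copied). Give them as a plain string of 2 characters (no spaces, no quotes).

Answer: YY

Derivation:
Token 1: literal('N'). Output: "N"
Token 2: literal('R'). Output: "NR"
Token 3: literal('Y'). Output: "NRY"
Token 4: backref(off=1, len=2). Buffer before: "NRY" (len 3)
  byte 1: read out[2]='Y', append. Buffer now: "NRYY"
  byte 2: read out[3]='Y', append. Buffer now: "NRYYY"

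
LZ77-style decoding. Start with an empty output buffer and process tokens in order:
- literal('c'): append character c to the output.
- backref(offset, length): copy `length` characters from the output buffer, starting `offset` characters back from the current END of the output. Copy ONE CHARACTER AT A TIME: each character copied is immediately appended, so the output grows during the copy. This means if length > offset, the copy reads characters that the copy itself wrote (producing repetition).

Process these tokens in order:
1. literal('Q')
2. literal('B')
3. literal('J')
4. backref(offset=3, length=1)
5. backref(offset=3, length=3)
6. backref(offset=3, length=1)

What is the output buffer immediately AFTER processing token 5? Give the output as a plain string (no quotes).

Answer: QBJQBJQ

Derivation:
Token 1: literal('Q'). Output: "Q"
Token 2: literal('B'). Output: "QB"
Token 3: literal('J'). Output: "QBJ"
Token 4: backref(off=3, len=1). Copied 'Q' from pos 0. Output: "QBJQ"
Token 5: backref(off=3, len=3). Copied 'BJQ' from pos 1. Output: "QBJQBJQ"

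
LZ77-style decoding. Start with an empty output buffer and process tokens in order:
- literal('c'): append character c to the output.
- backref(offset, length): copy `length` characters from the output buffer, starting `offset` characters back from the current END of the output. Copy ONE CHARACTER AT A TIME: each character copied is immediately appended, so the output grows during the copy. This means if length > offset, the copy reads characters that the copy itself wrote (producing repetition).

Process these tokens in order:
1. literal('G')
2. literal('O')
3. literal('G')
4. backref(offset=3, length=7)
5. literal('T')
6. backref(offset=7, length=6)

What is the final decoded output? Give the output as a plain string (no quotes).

Answer: GOGGOGGOGGTOGGOGG

Derivation:
Token 1: literal('G'). Output: "G"
Token 2: literal('O'). Output: "GO"
Token 3: literal('G'). Output: "GOG"
Token 4: backref(off=3, len=7) (overlapping!). Copied 'GOGGOGG' from pos 0. Output: "GOGGOGGOGG"
Token 5: literal('T'). Output: "GOGGOGGOGGT"
Token 6: backref(off=7, len=6). Copied 'OGGOGG' from pos 4. Output: "GOGGOGGOGGTOGGOGG"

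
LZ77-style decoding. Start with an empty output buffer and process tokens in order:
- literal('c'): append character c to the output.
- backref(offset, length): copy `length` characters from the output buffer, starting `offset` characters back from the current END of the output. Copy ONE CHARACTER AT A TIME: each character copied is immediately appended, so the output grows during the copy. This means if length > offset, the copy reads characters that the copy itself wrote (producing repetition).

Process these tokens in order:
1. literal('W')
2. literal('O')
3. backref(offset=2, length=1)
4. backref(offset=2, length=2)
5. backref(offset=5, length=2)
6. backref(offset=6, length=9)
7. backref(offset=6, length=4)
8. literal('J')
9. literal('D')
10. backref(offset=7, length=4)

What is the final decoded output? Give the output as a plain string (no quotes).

Token 1: literal('W'). Output: "W"
Token 2: literal('O'). Output: "WO"
Token 3: backref(off=2, len=1). Copied 'W' from pos 0. Output: "WOW"
Token 4: backref(off=2, len=2). Copied 'OW' from pos 1. Output: "WOWOW"
Token 5: backref(off=5, len=2). Copied 'WO' from pos 0. Output: "WOWOWWO"
Token 6: backref(off=6, len=9) (overlapping!). Copied 'OWOWWOOWO' from pos 1. Output: "WOWOWWOOWOWWOOWO"
Token 7: backref(off=6, len=4). Copied 'WWOO' from pos 10. Output: "WOWOWWOOWOWWOOWOWWOO"
Token 8: literal('J'). Output: "WOWOWWOOWOWWOOWOWWOOJ"
Token 9: literal('D'). Output: "WOWOWWOOWOWWOOWOWWOOJD"
Token 10: backref(off=7, len=4). Copied 'OWWO' from pos 15. Output: "WOWOWWOOWOWWOOWOWWOOJDOWWO"

Answer: WOWOWWOOWOWWOOWOWWOOJDOWWO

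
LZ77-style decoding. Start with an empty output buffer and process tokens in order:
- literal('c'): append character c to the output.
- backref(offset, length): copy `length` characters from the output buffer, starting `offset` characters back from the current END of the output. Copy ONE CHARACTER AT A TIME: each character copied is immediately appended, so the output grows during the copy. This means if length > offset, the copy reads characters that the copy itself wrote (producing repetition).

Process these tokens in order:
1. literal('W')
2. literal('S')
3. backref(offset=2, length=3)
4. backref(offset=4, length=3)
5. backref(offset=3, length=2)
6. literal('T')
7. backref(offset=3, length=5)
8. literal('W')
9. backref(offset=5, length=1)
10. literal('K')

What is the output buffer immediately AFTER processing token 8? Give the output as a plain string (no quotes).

Token 1: literal('W'). Output: "W"
Token 2: literal('S'). Output: "WS"
Token 3: backref(off=2, len=3) (overlapping!). Copied 'WSW' from pos 0. Output: "WSWSW"
Token 4: backref(off=4, len=3). Copied 'SWS' from pos 1. Output: "WSWSWSWS"
Token 5: backref(off=3, len=2). Copied 'SW' from pos 5. Output: "WSWSWSWSSW"
Token 6: literal('T'). Output: "WSWSWSWSSWT"
Token 7: backref(off=3, len=5) (overlapping!). Copied 'SWTSW' from pos 8. Output: "WSWSWSWSSWTSWTSW"
Token 8: literal('W'). Output: "WSWSWSWSSWTSWTSWW"

Answer: WSWSWSWSSWTSWTSWW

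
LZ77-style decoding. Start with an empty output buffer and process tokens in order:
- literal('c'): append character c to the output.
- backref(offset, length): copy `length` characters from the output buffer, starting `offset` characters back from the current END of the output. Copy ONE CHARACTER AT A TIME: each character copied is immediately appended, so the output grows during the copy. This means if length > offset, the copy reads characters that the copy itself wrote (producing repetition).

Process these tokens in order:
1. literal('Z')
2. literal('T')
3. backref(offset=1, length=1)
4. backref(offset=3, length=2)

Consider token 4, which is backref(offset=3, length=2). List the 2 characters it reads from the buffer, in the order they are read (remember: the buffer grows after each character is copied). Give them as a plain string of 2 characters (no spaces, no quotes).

Token 1: literal('Z'). Output: "Z"
Token 2: literal('T'). Output: "ZT"
Token 3: backref(off=1, len=1). Copied 'T' from pos 1. Output: "ZTT"
Token 4: backref(off=3, len=2). Buffer before: "ZTT" (len 3)
  byte 1: read out[0]='Z', append. Buffer now: "ZTTZ"
  byte 2: read out[1]='T', append. Buffer now: "ZTTZT"

Answer: ZT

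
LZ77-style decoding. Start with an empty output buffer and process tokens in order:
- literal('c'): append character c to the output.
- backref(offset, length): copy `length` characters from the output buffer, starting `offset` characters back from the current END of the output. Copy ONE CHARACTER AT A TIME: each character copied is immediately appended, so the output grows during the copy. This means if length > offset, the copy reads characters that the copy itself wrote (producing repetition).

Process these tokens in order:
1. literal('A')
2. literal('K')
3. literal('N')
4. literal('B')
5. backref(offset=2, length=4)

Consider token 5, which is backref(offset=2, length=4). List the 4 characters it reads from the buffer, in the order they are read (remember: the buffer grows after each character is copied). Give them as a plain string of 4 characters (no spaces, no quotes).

Token 1: literal('A'). Output: "A"
Token 2: literal('K'). Output: "AK"
Token 3: literal('N'). Output: "AKN"
Token 4: literal('B'). Output: "AKNB"
Token 5: backref(off=2, len=4). Buffer before: "AKNB" (len 4)
  byte 1: read out[2]='N', append. Buffer now: "AKNBN"
  byte 2: read out[3]='B', append. Buffer now: "AKNBNB"
  byte 3: read out[4]='N', append. Buffer now: "AKNBNBN"
  byte 4: read out[5]='B', append. Buffer now: "AKNBNBNB"

Answer: NBNB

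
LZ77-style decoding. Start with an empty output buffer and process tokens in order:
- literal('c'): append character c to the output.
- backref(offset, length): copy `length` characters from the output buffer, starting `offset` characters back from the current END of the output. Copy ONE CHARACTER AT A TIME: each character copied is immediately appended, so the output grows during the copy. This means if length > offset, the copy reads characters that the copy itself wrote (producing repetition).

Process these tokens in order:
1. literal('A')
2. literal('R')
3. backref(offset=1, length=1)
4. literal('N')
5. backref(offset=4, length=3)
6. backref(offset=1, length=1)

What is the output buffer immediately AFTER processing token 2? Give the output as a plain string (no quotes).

Token 1: literal('A'). Output: "A"
Token 2: literal('R'). Output: "AR"

Answer: AR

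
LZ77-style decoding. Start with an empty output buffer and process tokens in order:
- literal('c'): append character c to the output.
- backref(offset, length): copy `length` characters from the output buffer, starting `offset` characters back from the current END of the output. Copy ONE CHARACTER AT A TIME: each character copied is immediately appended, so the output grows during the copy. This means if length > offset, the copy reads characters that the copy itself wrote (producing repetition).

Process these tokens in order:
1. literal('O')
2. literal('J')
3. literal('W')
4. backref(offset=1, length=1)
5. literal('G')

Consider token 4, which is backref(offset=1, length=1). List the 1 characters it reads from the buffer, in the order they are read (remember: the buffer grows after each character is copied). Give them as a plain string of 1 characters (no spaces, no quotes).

Token 1: literal('O'). Output: "O"
Token 2: literal('J'). Output: "OJ"
Token 3: literal('W'). Output: "OJW"
Token 4: backref(off=1, len=1). Buffer before: "OJW" (len 3)
  byte 1: read out[2]='W', append. Buffer now: "OJWW"

Answer: W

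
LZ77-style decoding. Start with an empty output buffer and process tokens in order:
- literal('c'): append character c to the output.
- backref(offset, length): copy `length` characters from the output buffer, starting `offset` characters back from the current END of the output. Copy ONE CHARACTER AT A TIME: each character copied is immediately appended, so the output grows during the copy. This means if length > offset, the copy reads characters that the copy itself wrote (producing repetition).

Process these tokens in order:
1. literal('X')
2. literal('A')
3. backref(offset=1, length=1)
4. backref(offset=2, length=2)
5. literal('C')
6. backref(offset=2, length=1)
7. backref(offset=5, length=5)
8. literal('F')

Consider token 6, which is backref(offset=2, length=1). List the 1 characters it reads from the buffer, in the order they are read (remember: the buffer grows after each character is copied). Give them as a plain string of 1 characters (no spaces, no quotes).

Answer: A

Derivation:
Token 1: literal('X'). Output: "X"
Token 2: literal('A'). Output: "XA"
Token 3: backref(off=1, len=1). Copied 'A' from pos 1. Output: "XAA"
Token 4: backref(off=2, len=2). Copied 'AA' from pos 1. Output: "XAAAA"
Token 5: literal('C'). Output: "XAAAAC"
Token 6: backref(off=2, len=1). Buffer before: "XAAAAC" (len 6)
  byte 1: read out[4]='A', append. Buffer now: "XAAAACA"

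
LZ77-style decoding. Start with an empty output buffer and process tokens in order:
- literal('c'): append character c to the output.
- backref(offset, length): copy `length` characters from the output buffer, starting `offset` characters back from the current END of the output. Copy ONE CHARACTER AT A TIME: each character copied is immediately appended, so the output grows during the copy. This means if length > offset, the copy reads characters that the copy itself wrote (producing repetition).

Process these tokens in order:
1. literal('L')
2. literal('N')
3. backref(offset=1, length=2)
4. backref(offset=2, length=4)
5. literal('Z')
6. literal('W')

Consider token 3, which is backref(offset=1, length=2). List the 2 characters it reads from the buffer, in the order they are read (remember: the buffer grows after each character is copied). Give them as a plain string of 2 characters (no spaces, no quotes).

Answer: NN

Derivation:
Token 1: literal('L'). Output: "L"
Token 2: literal('N'). Output: "LN"
Token 3: backref(off=1, len=2). Buffer before: "LN" (len 2)
  byte 1: read out[1]='N', append. Buffer now: "LNN"
  byte 2: read out[2]='N', append. Buffer now: "LNNN"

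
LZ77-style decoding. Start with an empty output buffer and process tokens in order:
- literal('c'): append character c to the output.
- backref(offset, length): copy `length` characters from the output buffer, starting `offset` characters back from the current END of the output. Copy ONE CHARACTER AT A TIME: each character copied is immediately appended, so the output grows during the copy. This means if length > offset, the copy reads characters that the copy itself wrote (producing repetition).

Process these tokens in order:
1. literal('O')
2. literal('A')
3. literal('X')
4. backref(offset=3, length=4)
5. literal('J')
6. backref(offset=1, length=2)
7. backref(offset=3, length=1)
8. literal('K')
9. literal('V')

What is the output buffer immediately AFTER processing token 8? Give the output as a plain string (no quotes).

Answer: OAXOAXOJJJJK

Derivation:
Token 1: literal('O'). Output: "O"
Token 2: literal('A'). Output: "OA"
Token 3: literal('X'). Output: "OAX"
Token 4: backref(off=3, len=4) (overlapping!). Copied 'OAXO' from pos 0. Output: "OAXOAXO"
Token 5: literal('J'). Output: "OAXOAXOJ"
Token 6: backref(off=1, len=2) (overlapping!). Copied 'JJ' from pos 7. Output: "OAXOAXOJJJ"
Token 7: backref(off=3, len=1). Copied 'J' from pos 7. Output: "OAXOAXOJJJJ"
Token 8: literal('K'). Output: "OAXOAXOJJJJK"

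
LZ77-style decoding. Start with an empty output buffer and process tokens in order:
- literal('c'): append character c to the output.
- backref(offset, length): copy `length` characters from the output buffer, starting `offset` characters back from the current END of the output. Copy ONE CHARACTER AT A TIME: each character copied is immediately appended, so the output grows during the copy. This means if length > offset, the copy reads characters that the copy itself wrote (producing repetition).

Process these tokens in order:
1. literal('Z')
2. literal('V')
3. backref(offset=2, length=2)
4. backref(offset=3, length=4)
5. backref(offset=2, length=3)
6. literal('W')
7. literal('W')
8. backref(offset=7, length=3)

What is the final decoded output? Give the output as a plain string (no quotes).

Token 1: literal('Z'). Output: "Z"
Token 2: literal('V'). Output: "ZV"
Token 3: backref(off=2, len=2). Copied 'ZV' from pos 0. Output: "ZVZV"
Token 4: backref(off=3, len=4) (overlapping!). Copied 'VZVV' from pos 1. Output: "ZVZVVZVV"
Token 5: backref(off=2, len=3) (overlapping!). Copied 'VVV' from pos 6. Output: "ZVZVVZVVVVV"
Token 6: literal('W'). Output: "ZVZVVZVVVVVW"
Token 7: literal('W'). Output: "ZVZVVZVVVVVWW"
Token 8: backref(off=7, len=3). Copied 'VVV' from pos 6. Output: "ZVZVVZVVVVVWWVVV"

Answer: ZVZVVZVVVVVWWVVV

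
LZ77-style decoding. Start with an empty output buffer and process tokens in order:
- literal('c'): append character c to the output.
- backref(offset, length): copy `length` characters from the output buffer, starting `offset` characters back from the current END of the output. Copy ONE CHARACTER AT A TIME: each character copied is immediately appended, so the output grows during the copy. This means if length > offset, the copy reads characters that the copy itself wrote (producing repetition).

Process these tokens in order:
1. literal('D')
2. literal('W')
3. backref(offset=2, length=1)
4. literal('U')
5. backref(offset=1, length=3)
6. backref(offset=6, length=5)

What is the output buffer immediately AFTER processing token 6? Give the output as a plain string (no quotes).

Answer: DWDUUUUWDUUU

Derivation:
Token 1: literal('D'). Output: "D"
Token 2: literal('W'). Output: "DW"
Token 3: backref(off=2, len=1). Copied 'D' from pos 0. Output: "DWD"
Token 4: literal('U'). Output: "DWDU"
Token 5: backref(off=1, len=3) (overlapping!). Copied 'UUU' from pos 3. Output: "DWDUUUU"
Token 6: backref(off=6, len=5). Copied 'WDUUU' from pos 1. Output: "DWDUUUUWDUUU"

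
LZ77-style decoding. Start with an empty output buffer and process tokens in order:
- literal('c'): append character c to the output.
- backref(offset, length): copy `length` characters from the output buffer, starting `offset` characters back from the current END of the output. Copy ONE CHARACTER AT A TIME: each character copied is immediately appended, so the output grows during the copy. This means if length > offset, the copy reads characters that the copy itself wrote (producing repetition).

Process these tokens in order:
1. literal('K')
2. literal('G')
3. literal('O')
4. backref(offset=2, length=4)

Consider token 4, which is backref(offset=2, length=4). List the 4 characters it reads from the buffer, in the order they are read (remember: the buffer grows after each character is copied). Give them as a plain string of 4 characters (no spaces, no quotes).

Answer: GOGO

Derivation:
Token 1: literal('K'). Output: "K"
Token 2: literal('G'). Output: "KG"
Token 3: literal('O'). Output: "KGO"
Token 4: backref(off=2, len=4). Buffer before: "KGO" (len 3)
  byte 1: read out[1]='G', append. Buffer now: "KGOG"
  byte 2: read out[2]='O', append. Buffer now: "KGOGO"
  byte 3: read out[3]='G', append. Buffer now: "KGOGOG"
  byte 4: read out[4]='O', append. Buffer now: "KGOGOGO"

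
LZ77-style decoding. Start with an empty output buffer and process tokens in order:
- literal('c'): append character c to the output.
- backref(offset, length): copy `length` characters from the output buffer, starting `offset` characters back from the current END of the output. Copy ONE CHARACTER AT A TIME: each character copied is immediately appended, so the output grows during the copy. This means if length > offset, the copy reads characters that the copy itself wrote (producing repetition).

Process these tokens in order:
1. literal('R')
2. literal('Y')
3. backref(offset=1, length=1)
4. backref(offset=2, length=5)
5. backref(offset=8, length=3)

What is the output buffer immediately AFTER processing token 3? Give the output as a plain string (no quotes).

Answer: RYY

Derivation:
Token 1: literal('R'). Output: "R"
Token 2: literal('Y'). Output: "RY"
Token 3: backref(off=1, len=1). Copied 'Y' from pos 1. Output: "RYY"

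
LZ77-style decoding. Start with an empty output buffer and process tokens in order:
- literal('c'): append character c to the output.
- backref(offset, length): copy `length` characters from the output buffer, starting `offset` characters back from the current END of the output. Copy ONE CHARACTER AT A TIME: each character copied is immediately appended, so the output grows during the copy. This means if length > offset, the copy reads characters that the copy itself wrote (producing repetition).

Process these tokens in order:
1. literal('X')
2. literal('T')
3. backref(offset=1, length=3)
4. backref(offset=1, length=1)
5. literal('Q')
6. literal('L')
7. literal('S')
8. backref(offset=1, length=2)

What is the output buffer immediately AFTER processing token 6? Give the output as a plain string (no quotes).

Answer: XTTTTTQL

Derivation:
Token 1: literal('X'). Output: "X"
Token 2: literal('T'). Output: "XT"
Token 3: backref(off=1, len=3) (overlapping!). Copied 'TTT' from pos 1. Output: "XTTTT"
Token 4: backref(off=1, len=1). Copied 'T' from pos 4. Output: "XTTTTT"
Token 5: literal('Q'). Output: "XTTTTTQ"
Token 6: literal('L'). Output: "XTTTTTQL"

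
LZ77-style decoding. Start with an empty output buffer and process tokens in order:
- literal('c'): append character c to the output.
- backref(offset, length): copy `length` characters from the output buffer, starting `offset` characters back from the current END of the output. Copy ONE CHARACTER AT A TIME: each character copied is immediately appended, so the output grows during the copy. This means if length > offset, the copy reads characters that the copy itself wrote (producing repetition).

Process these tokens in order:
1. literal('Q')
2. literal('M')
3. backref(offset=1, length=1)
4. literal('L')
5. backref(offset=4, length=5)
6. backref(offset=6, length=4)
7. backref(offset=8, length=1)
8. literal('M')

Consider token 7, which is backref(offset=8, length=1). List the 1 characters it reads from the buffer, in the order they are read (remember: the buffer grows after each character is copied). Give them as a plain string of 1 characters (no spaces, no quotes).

Token 1: literal('Q'). Output: "Q"
Token 2: literal('M'). Output: "QM"
Token 3: backref(off=1, len=1). Copied 'M' from pos 1. Output: "QMM"
Token 4: literal('L'). Output: "QMML"
Token 5: backref(off=4, len=5) (overlapping!). Copied 'QMMLQ' from pos 0. Output: "QMMLQMMLQ"
Token 6: backref(off=6, len=4). Copied 'LQMM' from pos 3. Output: "QMMLQMMLQLQMM"
Token 7: backref(off=8, len=1). Buffer before: "QMMLQMMLQLQMM" (len 13)
  byte 1: read out[5]='M', append. Buffer now: "QMMLQMMLQLQMMM"

Answer: M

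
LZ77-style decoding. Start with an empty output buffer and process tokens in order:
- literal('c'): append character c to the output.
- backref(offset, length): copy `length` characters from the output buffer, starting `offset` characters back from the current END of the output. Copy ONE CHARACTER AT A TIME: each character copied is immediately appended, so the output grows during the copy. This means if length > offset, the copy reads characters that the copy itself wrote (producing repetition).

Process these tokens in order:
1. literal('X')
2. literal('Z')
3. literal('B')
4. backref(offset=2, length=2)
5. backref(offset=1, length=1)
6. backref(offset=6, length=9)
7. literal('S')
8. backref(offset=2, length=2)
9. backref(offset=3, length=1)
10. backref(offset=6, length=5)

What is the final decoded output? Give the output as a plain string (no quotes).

Answer: XZBZBBXZBZBBXZBSBSSZBSBS

Derivation:
Token 1: literal('X'). Output: "X"
Token 2: literal('Z'). Output: "XZ"
Token 3: literal('B'). Output: "XZB"
Token 4: backref(off=2, len=2). Copied 'ZB' from pos 1. Output: "XZBZB"
Token 5: backref(off=1, len=1). Copied 'B' from pos 4. Output: "XZBZBB"
Token 6: backref(off=6, len=9) (overlapping!). Copied 'XZBZBBXZB' from pos 0. Output: "XZBZBBXZBZBBXZB"
Token 7: literal('S'). Output: "XZBZBBXZBZBBXZBS"
Token 8: backref(off=2, len=2). Copied 'BS' from pos 14. Output: "XZBZBBXZBZBBXZBSBS"
Token 9: backref(off=3, len=1). Copied 'S' from pos 15. Output: "XZBZBBXZBZBBXZBSBSS"
Token 10: backref(off=6, len=5). Copied 'ZBSBS' from pos 13. Output: "XZBZBBXZBZBBXZBSBSSZBSBS"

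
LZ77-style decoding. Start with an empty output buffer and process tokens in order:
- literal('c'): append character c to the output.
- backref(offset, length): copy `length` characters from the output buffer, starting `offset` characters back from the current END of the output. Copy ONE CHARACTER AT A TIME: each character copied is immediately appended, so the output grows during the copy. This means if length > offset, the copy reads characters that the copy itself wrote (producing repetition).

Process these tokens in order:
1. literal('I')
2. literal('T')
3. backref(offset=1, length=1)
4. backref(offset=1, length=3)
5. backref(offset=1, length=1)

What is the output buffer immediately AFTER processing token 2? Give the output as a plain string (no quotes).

Answer: IT

Derivation:
Token 1: literal('I'). Output: "I"
Token 2: literal('T'). Output: "IT"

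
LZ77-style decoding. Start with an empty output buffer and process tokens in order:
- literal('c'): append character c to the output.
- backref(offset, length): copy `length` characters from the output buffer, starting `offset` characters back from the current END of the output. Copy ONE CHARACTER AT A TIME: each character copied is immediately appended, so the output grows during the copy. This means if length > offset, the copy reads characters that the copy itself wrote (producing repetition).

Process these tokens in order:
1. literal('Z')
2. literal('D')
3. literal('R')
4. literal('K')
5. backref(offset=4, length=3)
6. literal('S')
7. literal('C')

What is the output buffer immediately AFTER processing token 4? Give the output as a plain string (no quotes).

Answer: ZDRK

Derivation:
Token 1: literal('Z'). Output: "Z"
Token 2: literal('D'). Output: "ZD"
Token 3: literal('R'). Output: "ZDR"
Token 4: literal('K'). Output: "ZDRK"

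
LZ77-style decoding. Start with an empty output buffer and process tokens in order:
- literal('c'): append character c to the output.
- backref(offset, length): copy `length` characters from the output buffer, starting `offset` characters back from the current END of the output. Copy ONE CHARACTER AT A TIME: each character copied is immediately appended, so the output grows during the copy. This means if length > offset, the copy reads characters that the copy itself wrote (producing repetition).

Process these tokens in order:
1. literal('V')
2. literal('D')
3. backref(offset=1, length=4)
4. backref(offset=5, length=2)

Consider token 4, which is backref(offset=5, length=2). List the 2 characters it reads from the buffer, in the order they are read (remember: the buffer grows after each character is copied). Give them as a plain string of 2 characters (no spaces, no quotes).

Answer: DD

Derivation:
Token 1: literal('V'). Output: "V"
Token 2: literal('D'). Output: "VD"
Token 3: backref(off=1, len=4) (overlapping!). Copied 'DDDD' from pos 1. Output: "VDDDDD"
Token 4: backref(off=5, len=2). Buffer before: "VDDDDD" (len 6)
  byte 1: read out[1]='D', append. Buffer now: "VDDDDDD"
  byte 2: read out[2]='D', append. Buffer now: "VDDDDDDD"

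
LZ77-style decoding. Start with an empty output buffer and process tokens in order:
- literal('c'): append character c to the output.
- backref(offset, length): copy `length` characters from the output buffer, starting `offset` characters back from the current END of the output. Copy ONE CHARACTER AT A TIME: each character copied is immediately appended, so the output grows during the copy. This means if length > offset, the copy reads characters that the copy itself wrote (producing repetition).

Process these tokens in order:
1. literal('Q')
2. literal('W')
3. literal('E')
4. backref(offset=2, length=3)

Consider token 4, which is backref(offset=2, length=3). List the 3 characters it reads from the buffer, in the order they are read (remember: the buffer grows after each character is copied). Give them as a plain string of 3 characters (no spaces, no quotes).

Answer: WEW

Derivation:
Token 1: literal('Q'). Output: "Q"
Token 2: literal('W'). Output: "QW"
Token 3: literal('E'). Output: "QWE"
Token 4: backref(off=2, len=3). Buffer before: "QWE" (len 3)
  byte 1: read out[1]='W', append. Buffer now: "QWEW"
  byte 2: read out[2]='E', append. Buffer now: "QWEWE"
  byte 3: read out[3]='W', append. Buffer now: "QWEWEW"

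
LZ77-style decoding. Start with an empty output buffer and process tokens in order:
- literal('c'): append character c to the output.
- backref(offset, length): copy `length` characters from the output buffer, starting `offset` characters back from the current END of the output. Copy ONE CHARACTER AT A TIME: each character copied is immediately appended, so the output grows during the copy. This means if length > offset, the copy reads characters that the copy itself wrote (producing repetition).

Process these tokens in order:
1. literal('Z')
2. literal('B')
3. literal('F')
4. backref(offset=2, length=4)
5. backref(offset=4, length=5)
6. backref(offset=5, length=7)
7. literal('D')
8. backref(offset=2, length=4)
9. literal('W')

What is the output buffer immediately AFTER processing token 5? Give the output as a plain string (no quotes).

Answer: ZBFBFBFBFBFB

Derivation:
Token 1: literal('Z'). Output: "Z"
Token 2: literal('B'). Output: "ZB"
Token 3: literal('F'). Output: "ZBF"
Token 4: backref(off=2, len=4) (overlapping!). Copied 'BFBF' from pos 1. Output: "ZBFBFBF"
Token 5: backref(off=4, len=5) (overlapping!). Copied 'BFBFB' from pos 3. Output: "ZBFBFBFBFBFB"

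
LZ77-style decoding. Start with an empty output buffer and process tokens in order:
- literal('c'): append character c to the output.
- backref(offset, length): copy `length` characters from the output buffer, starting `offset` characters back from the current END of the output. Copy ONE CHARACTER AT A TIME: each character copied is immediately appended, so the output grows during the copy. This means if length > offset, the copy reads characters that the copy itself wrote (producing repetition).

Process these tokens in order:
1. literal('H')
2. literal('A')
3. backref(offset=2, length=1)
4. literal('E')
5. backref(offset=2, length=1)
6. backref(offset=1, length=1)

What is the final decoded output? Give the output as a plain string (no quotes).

Answer: HAHEHH

Derivation:
Token 1: literal('H'). Output: "H"
Token 2: literal('A'). Output: "HA"
Token 3: backref(off=2, len=1). Copied 'H' from pos 0. Output: "HAH"
Token 4: literal('E'). Output: "HAHE"
Token 5: backref(off=2, len=1). Copied 'H' from pos 2. Output: "HAHEH"
Token 6: backref(off=1, len=1). Copied 'H' from pos 4. Output: "HAHEHH"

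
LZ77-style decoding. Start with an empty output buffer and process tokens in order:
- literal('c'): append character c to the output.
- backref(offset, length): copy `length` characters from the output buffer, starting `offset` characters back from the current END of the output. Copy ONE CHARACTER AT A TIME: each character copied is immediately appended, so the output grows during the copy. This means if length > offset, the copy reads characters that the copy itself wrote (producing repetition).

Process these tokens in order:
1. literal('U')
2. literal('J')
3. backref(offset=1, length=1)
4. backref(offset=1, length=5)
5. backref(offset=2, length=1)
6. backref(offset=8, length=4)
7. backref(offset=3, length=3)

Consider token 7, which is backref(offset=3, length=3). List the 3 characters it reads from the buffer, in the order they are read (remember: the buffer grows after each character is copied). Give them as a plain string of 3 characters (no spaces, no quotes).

Token 1: literal('U'). Output: "U"
Token 2: literal('J'). Output: "UJ"
Token 3: backref(off=1, len=1). Copied 'J' from pos 1. Output: "UJJ"
Token 4: backref(off=1, len=5) (overlapping!). Copied 'JJJJJ' from pos 2. Output: "UJJJJJJJ"
Token 5: backref(off=2, len=1). Copied 'J' from pos 6. Output: "UJJJJJJJJ"
Token 6: backref(off=8, len=4). Copied 'JJJJ' from pos 1. Output: "UJJJJJJJJJJJJ"
Token 7: backref(off=3, len=3). Buffer before: "UJJJJJJJJJJJJ" (len 13)
  byte 1: read out[10]='J', append. Buffer now: "UJJJJJJJJJJJJJ"
  byte 2: read out[11]='J', append. Buffer now: "UJJJJJJJJJJJJJJ"
  byte 3: read out[12]='J', append. Buffer now: "UJJJJJJJJJJJJJJJ"

Answer: JJJ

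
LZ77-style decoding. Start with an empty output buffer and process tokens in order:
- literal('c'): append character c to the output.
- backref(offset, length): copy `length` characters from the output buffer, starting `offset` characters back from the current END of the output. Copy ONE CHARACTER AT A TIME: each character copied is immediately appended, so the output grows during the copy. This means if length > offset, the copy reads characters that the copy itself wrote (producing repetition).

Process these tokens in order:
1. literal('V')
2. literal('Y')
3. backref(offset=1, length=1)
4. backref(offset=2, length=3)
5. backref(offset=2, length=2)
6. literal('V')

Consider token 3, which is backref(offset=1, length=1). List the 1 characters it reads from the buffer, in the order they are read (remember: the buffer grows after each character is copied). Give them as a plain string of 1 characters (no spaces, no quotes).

Answer: Y

Derivation:
Token 1: literal('V'). Output: "V"
Token 2: literal('Y'). Output: "VY"
Token 3: backref(off=1, len=1). Buffer before: "VY" (len 2)
  byte 1: read out[1]='Y', append. Buffer now: "VYY"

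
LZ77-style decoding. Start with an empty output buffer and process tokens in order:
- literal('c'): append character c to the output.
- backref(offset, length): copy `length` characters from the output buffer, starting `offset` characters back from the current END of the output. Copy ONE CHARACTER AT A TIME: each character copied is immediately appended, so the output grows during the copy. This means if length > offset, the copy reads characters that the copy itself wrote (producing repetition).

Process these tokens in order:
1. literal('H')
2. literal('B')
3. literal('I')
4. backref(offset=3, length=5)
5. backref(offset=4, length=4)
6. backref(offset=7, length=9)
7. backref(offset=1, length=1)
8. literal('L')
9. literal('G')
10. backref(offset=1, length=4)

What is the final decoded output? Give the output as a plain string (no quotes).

Token 1: literal('H'). Output: "H"
Token 2: literal('B'). Output: "HB"
Token 3: literal('I'). Output: "HBI"
Token 4: backref(off=3, len=5) (overlapping!). Copied 'HBIHB' from pos 0. Output: "HBIHBIHB"
Token 5: backref(off=4, len=4). Copied 'BIHB' from pos 4. Output: "HBIHBIHBBIHB"
Token 6: backref(off=7, len=9) (overlapping!). Copied 'IHBBIHBIH' from pos 5. Output: "HBIHBIHBBIHBIHBBIHBIH"
Token 7: backref(off=1, len=1). Copied 'H' from pos 20. Output: "HBIHBIHBBIHBIHBBIHBIHH"
Token 8: literal('L'). Output: "HBIHBIHBBIHBIHBBIHBIHHL"
Token 9: literal('G'). Output: "HBIHBIHBBIHBIHBBIHBIHHLG"
Token 10: backref(off=1, len=4) (overlapping!). Copied 'GGGG' from pos 23. Output: "HBIHBIHBBIHBIHBBIHBIHHLGGGGG"

Answer: HBIHBIHBBIHBIHBBIHBIHHLGGGGG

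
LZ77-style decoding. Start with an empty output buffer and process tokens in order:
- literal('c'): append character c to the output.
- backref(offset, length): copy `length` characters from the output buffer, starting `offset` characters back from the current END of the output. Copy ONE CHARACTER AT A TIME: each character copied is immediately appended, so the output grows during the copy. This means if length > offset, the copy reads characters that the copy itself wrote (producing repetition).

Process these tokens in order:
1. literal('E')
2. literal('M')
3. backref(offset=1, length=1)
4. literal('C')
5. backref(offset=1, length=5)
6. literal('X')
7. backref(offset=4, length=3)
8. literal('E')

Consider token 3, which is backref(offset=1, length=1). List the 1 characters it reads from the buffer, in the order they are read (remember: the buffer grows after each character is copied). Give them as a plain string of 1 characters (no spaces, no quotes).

Answer: M

Derivation:
Token 1: literal('E'). Output: "E"
Token 2: literal('M'). Output: "EM"
Token 3: backref(off=1, len=1). Buffer before: "EM" (len 2)
  byte 1: read out[1]='M', append. Buffer now: "EMM"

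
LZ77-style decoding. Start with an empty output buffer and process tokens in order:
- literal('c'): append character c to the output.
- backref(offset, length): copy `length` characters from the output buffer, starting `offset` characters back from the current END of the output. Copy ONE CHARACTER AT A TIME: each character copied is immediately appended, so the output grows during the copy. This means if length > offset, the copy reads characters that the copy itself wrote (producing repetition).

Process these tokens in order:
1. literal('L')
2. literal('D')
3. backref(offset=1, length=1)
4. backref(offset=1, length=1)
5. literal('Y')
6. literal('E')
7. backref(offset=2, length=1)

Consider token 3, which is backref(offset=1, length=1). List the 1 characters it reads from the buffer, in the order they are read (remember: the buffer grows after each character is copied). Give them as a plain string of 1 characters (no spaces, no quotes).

Answer: D

Derivation:
Token 1: literal('L'). Output: "L"
Token 2: literal('D'). Output: "LD"
Token 3: backref(off=1, len=1). Buffer before: "LD" (len 2)
  byte 1: read out[1]='D', append. Buffer now: "LDD"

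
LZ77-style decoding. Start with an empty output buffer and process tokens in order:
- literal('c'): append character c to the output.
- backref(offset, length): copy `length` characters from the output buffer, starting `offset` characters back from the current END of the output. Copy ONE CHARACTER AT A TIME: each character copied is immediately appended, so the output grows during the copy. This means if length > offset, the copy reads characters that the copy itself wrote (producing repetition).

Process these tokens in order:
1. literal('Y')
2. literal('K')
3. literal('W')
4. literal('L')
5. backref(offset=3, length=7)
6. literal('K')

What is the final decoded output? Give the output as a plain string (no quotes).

Token 1: literal('Y'). Output: "Y"
Token 2: literal('K'). Output: "YK"
Token 3: literal('W'). Output: "YKW"
Token 4: literal('L'). Output: "YKWL"
Token 5: backref(off=3, len=7) (overlapping!). Copied 'KWLKWLK' from pos 1. Output: "YKWLKWLKWLK"
Token 6: literal('K'). Output: "YKWLKWLKWLKK"

Answer: YKWLKWLKWLKK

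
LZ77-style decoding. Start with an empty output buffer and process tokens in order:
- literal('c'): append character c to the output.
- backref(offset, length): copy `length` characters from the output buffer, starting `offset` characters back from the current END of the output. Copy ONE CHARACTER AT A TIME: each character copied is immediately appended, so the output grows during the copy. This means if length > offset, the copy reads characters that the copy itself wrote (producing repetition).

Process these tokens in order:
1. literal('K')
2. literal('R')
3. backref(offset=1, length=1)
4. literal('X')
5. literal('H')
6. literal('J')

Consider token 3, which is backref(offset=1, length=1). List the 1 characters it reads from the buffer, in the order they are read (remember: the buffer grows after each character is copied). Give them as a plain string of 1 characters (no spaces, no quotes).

Answer: R

Derivation:
Token 1: literal('K'). Output: "K"
Token 2: literal('R'). Output: "KR"
Token 3: backref(off=1, len=1). Buffer before: "KR" (len 2)
  byte 1: read out[1]='R', append. Buffer now: "KRR"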